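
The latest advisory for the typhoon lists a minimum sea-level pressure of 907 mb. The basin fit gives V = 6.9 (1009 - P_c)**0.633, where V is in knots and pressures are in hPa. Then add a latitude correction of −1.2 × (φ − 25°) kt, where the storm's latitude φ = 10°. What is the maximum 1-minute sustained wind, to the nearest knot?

ΔP = 1009 − 907 = 102 mb.
102^0.633 ≈ 18.683.
V ≈ 6.9 × 18.683 ≈ 128.9 kt.
Latitude correction: −1.2 × (10 − 25) = 18 kt.
Corrected V ≈ 146.9 kt → 147 kt.

147 kt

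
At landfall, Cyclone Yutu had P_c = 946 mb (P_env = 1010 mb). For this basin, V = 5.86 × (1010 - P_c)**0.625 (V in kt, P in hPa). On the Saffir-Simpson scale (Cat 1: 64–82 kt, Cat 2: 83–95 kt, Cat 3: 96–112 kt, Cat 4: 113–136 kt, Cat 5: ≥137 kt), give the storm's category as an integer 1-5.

ΔP = 1010 − 946 = 64 mb.
V ≈ 5.86 × 64^0.625 = 5.86 × 13.45 ≈ 79 kt.
79 kt falls in the Category 1 band.

1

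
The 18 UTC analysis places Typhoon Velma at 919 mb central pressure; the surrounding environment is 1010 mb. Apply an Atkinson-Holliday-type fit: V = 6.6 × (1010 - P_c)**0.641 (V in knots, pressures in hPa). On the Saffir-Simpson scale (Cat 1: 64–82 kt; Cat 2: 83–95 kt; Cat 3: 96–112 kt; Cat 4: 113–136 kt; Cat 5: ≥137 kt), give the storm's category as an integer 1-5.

ΔP = 1010 − 919 = 91 mb.
V ≈ 6.6 × 91^0.641 = 6.6 × 18.02 ≈ 119 kt.
119 kt falls in the Category 4 band.

4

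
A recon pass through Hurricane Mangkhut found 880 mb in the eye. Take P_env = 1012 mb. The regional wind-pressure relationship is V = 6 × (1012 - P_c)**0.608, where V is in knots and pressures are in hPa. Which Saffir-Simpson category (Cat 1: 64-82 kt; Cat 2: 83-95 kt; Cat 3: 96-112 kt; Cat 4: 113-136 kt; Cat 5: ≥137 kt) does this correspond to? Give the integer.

4

ΔP = 1012 − 880 = 132 mb.
V ≈ 6 × 132^0.608 = 6 × 19.47 ≈ 117 kt.
117 kt falls in the Category 4 band.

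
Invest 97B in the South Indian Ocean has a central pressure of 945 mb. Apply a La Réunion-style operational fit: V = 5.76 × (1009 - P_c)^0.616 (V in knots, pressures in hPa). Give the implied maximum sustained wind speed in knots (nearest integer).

75 kt

ΔP = 1009 − 945 = 64 mb.
64^0.616 ≈ 12.960.
V ≈ 5.76 × 12.960 ≈ 74.6 kt.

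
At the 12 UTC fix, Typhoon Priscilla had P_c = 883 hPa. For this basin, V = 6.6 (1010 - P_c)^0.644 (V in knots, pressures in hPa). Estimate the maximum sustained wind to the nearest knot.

149 kt

ΔP = 1010 − 883 = 127 hPa.
127^0.644 ≈ 22.639.
V ≈ 6.6 × 22.639 ≈ 149.4 kt.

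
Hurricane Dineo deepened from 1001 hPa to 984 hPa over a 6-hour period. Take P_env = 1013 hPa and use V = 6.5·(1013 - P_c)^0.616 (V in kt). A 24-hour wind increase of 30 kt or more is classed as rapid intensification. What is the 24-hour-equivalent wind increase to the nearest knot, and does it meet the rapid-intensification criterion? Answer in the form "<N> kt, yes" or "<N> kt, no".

87 kt, yes

V₁: ΔP = 12, V ≈ 6.5 × 12^0.616 ≈ 30.04 kt.
V₂: ΔP = 29, V ≈ 6.5 × 29^0.616 ≈ 51.73 kt.
ΔV over 6 h = 21.69 kt → 24 h equivalent = 21.69 × 24/6 ≈ 86.76 kt.
87 kt ≥ 30 kt ⇒ rapid intensification.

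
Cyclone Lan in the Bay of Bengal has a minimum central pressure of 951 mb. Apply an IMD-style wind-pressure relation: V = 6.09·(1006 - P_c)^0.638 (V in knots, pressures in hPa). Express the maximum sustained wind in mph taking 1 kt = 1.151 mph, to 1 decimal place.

90.4 mph

ΔP = 1006 − 951 = 55 mb.
V ≈ 6.09 × 55^0.638 = 6.09 × 12.893 ≈ 78.518 kt.
78.518 × 1.151 ≈ 90.37 mph → 90.4 mph.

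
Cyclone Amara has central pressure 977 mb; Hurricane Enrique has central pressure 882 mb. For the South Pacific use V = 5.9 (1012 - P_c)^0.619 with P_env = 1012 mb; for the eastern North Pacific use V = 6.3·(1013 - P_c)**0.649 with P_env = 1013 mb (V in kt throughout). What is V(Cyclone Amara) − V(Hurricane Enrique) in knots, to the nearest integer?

Cyclone Amara: ΔP = 35; V ≈ 5.9 × 35^0.619 ≈ 53.29 kt.
Hurricane Enrique: ΔP = 131; V ≈ 6.3 × 131^0.649 ≈ 149.09 kt.
Difference ≈ 53.29 − 149.09 = -95.80 → -96 kt.

-96 kt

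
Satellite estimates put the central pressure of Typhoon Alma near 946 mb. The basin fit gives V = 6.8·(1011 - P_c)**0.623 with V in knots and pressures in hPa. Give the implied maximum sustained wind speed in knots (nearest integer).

92 kt

ΔP = 1011 − 946 = 65 mb.
65^0.623 ≈ 13.472.
V ≈ 6.8 × 13.472 ≈ 91.6 kt.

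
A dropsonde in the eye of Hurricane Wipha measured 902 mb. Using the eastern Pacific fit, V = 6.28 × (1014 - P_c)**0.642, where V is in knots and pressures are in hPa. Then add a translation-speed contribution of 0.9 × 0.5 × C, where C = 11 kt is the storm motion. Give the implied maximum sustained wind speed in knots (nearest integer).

135 kt

ΔP = 1014 − 902 = 112 mb.
112^0.642 ≈ 20.682.
V ≈ 6.28 × 20.682 ≈ 129.9 kt.
Translation term: 0.9 × 0.5 × 11 = 4.95 kt.
Corrected V ≈ 134.85 kt → 135 kt.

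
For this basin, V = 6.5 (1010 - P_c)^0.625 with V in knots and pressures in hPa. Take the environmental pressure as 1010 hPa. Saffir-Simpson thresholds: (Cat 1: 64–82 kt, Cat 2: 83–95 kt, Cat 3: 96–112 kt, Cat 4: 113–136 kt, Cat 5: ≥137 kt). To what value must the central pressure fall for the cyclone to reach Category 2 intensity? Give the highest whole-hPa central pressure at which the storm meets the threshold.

Category 2 begins at V = 83 kt.
Required ΔP = (83/6.5)^(1/0.625) = 12.769^1.600 ≈ 58.87 hPa.
P_c ≤ 1010 − 58.87 = 951.13, so the highest integer P_c is 951 hPa.

951 hPa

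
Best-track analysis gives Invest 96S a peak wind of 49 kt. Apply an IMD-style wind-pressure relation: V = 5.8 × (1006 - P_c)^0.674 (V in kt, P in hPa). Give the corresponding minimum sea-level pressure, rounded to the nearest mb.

ΔP = (V / 5.8)^(1/0.674) = (49/5.8)^1.484.
49/5.8 = 8.448; 8.448^1.484 ≈ 23.72 mb.
P_c = 1006 − 23.72 = 982.28 ≈ 982 mb.

982 mb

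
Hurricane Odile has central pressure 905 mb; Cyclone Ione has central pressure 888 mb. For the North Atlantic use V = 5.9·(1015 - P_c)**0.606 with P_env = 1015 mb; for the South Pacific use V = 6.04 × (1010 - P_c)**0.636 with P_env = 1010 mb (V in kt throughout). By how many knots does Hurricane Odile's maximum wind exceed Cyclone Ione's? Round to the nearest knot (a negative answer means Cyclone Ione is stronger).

Hurricane Odile: ΔP = 110; V ≈ 5.9 × 110^0.606 ≈ 101.84 kt.
Cyclone Ione: ΔP = 122; V ≈ 6.04 × 122^0.636 ≈ 128.22 kt.
Difference ≈ 101.84 − 128.22 = -26.38 → -26 kt.

-26 kt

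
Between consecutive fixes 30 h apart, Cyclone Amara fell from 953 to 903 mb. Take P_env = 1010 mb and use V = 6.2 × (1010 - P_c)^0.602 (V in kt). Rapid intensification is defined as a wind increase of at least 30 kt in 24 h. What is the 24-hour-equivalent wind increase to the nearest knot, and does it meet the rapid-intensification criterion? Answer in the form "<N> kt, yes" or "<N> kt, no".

V₁: ΔP = 57, V ≈ 6.2 × 57^0.602 ≈ 70.70 kt.
V₂: ΔP = 107, V ≈ 6.2 × 107^0.602 ≈ 103.30 kt.
ΔV over 30 h = 32.60 kt → 24 h equivalent = 32.60 × 24/30 ≈ 26.08 kt.
26 kt < 30 kt ⇒ not rapid intensification.

26 kt, no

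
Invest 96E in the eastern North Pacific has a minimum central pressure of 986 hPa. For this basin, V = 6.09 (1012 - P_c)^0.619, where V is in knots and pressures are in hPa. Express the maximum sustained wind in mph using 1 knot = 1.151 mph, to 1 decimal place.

52.7 mph

ΔP = 1012 − 986 = 26 hPa.
V ≈ 6.09 × 26^0.619 = 6.09 × 7.514 ≈ 45.760 kt.
45.760 × 1.151 ≈ 52.67 mph → 52.7 mph.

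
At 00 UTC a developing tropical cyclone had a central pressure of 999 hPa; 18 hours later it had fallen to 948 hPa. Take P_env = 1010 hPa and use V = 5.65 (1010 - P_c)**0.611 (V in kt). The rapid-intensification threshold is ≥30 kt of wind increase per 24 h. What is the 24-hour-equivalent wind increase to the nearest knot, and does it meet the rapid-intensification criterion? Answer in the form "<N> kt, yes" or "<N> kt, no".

V₁: ΔP = 11, V ≈ 5.65 × 11^0.611 ≈ 24.45 kt.
V₂: ΔP = 62, V ≈ 5.65 × 62^0.611 ≈ 70.34 kt.
ΔV over 18 h = 45.89 kt → 24 h equivalent = 45.89 × 24/18 ≈ 61.19 kt.
61 kt ≥ 30 kt ⇒ rapid intensification.

61 kt, yes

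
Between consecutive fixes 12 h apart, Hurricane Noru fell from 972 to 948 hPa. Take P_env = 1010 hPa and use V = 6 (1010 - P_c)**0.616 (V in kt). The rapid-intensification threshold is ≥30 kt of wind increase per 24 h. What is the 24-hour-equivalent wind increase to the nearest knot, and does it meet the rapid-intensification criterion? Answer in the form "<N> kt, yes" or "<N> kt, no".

V₁: ΔP = 38, V ≈ 6 × 38^0.616 ≈ 56.40 kt.
V₂: ΔP = 62, V ≈ 6 × 62^0.616 ≈ 76.25 kt.
ΔV over 12 h = 19.85 kt → 24 h equivalent = 19.85 × 24/12 ≈ 39.70 kt.
40 kt ≥ 30 kt ⇒ rapid intensification.

40 kt, yes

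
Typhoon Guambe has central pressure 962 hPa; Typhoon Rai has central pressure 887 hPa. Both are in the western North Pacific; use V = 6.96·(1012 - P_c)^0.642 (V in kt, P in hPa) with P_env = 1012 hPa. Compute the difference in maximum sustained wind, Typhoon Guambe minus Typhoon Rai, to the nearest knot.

Typhoon Guambe: ΔP = 50; V ≈ 6.96 × 50^0.642 ≈ 85.77 kt.
Typhoon Rai: ΔP = 125; V ≈ 6.96 × 125^0.642 ≈ 154.46 kt.
Difference ≈ 85.77 − 154.46 = -68.69 → -69 kt.

-69 kt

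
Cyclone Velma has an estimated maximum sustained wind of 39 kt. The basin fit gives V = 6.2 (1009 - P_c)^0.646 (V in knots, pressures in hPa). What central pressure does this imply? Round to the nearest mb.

992 mb

ΔP = (V / 6.2)^(1/0.646) = (39/6.2)^1.548.
39/6.2 = 6.290; 6.290^1.548 ≈ 17.23 mb.
P_c = 1009 − 17.23 = 991.77 ≈ 992 mb.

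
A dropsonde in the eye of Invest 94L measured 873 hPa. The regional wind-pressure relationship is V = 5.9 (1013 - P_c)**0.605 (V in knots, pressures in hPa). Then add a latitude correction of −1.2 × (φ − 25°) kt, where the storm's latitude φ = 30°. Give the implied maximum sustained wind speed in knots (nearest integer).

111 kt

ΔP = 1013 − 873 = 140 hPa.
140^0.605 ≈ 19.880.
V ≈ 5.9 × 19.880 ≈ 117.3 kt.
Latitude correction: −1.2 × (30 − 25) = -6 kt.
Corrected V ≈ 111.3 kt → 111 kt.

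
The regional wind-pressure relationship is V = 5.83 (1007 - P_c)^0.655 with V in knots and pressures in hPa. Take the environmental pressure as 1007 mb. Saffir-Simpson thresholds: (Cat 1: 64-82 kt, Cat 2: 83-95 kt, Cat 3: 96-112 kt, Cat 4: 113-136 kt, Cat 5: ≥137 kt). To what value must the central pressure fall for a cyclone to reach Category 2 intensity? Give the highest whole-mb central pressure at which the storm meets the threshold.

Category 2 begins at V = 83 kt.
Required ΔP = (83/5.83)^(1/0.655) = 14.237^1.527 ≈ 57.67 mb.
P_c ≤ 1007 − 57.67 = 949.33, so the highest integer P_c is 949 mb.

949 mb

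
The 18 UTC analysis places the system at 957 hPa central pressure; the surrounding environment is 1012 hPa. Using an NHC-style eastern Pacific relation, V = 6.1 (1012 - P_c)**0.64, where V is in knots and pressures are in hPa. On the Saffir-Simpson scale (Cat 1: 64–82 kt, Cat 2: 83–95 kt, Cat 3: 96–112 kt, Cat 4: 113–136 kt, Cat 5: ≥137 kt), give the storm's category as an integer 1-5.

1

ΔP = 1012 − 957 = 55 hPa.
V ≈ 6.1 × 55^0.64 = 6.1 × 13.00 ≈ 79 kt.
79 kt falls in the Category 1 band.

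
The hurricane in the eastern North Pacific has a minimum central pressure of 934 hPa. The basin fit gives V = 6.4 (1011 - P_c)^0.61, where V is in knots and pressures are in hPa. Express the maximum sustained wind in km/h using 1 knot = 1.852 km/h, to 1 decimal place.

167.7 km/h

ΔP = 1011 − 934 = 77 hPa.
V ≈ 6.4 × 77^0.61 = 6.4 × 14.150 ≈ 90.561 kt.
90.561 × 1.852 ≈ 167.72 km/h → 167.7 km/h.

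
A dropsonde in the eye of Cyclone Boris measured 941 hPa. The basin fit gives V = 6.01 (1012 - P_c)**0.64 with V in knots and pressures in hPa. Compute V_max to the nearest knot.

ΔP = 1012 − 941 = 71 hPa.
71^0.64 ≈ 15.304.
V ≈ 6.01 × 15.304 ≈ 92.0 kt.

92 kt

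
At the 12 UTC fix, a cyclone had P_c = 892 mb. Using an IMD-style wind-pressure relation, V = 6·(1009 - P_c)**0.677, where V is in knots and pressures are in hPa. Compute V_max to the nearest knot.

ΔP = 1009 − 892 = 117 mb.
117^0.677 ≈ 25.128.
V ≈ 6 × 25.128 ≈ 150.8 kt.

151 kt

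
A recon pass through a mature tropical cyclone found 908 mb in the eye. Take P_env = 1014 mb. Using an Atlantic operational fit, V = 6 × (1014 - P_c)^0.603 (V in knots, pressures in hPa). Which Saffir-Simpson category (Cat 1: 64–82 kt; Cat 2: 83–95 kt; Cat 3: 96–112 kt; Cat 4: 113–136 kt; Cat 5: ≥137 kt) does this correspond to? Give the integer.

3

ΔP = 1014 − 908 = 106 mb.
V ≈ 6 × 106^0.603 = 6 × 16.64 ≈ 100 kt.
100 kt falls in the Category 3 band.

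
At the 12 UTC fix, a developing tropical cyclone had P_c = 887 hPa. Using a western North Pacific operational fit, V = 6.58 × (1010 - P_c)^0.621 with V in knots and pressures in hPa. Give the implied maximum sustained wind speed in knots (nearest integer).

131 kt

ΔP = 1010 − 887 = 123 hPa.
123^0.621 ≈ 19.853.
V ≈ 6.58 × 19.853 ≈ 130.6 kt.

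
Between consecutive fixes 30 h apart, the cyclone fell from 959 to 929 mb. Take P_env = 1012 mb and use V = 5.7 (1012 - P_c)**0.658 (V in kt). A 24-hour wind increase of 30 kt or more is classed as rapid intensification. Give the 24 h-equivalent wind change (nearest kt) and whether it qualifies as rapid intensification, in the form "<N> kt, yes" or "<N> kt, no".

V₁: ΔP = 53, V ≈ 5.7 × 53^0.658 ≈ 77.70 kt.
V₂: ΔP = 83, V ≈ 5.7 × 83^0.658 ≈ 104.38 kt.
ΔV over 30 h = 26.68 kt → 24 h equivalent = 26.68 × 24/30 ≈ 21.34 kt.
21 kt < 30 kt ⇒ not rapid intensification.

21 kt, no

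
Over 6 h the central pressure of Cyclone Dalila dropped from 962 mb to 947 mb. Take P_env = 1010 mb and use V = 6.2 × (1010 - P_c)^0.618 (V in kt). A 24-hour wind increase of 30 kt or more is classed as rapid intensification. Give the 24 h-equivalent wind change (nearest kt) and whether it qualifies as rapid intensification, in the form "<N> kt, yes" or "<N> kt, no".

V₁: ΔP = 48, V ≈ 6.2 × 48^0.618 ≈ 67.83 kt.
V₂: ΔP = 63, V ≈ 6.2 × 63^0.618 ≈ 80.24 kt.
ΔV over 6 h = 12.41 kt → 24 h equivalent = 12.41 × 24/6 ≈ 49.64 kt.
50 kt ≥ 30 kt ⇒ rapid intensification.

50 kt, yes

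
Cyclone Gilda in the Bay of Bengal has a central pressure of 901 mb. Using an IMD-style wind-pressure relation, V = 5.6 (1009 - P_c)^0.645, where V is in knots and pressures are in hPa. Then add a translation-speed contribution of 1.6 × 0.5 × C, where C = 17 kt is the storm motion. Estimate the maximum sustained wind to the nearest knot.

ΔP = 1009 − 901 = 108 mb.
108^0.645 ≈ 20.491.
V ≈ 5.6 × 20.491 ≈ 114.7 kt.
Translation term: 1.6 × 0.5 × 17 = 13.6 kt.
Corrected V ≈ 128.3 kt → 128 kt.

128 kt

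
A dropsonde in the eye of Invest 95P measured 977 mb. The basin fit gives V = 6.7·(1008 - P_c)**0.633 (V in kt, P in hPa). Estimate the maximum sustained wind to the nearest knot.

ΔP = 1008 − 977 = 31 mb.
31^0.633 ≈ 8.791.
V ≈ 6.7 × 8.791 ≈ 58.9 kt.

59 kt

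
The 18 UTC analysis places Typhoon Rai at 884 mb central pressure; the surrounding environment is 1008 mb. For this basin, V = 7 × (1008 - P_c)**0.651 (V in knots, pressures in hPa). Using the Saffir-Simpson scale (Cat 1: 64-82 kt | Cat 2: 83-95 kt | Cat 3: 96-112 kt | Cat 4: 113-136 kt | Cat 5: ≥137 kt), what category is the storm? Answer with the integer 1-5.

5

ΔP = 1008 − 884 = 124 mb.
V ≈ 7 × 124^0.651 = 7 × 23.06 ≈ 161 kt.
161 kt falls in the Category 5 band.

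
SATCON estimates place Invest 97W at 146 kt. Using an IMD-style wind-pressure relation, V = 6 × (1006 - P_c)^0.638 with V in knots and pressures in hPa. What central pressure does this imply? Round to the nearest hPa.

ΔP = (V / 6)^(1/0.638) = (146/6)^1.567.
146/6 = 24.333; 24.333^1.567 ≈ 148.84 hPa.
P_c = 1006 − 148.84 = 857.16 ≈ 857 hPa.

857 hPa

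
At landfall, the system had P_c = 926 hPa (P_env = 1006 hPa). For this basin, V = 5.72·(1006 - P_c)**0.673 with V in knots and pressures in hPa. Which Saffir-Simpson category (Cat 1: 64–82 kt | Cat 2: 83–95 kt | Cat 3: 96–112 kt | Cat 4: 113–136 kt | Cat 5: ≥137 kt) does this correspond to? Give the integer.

3

ΔP = 1006 − 926 = 80 hPa.
V ≈ 5.72 × 80^0.673 = 5.72 × 19.09 ≈ 109 kt.
109 kt falls in the Category 3 band.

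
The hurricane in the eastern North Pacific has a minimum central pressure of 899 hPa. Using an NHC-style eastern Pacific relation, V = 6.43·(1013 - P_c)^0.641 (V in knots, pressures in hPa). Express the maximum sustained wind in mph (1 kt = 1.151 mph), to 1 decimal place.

154.1 mph

ΔP = 1013 − 899 = 114 hPa.
V ≈ 6.43 × 114^0.641 = 6.43 × 20.820 ≈ 133.871 kt.
133.871 × 1.151 ≈ 154.09 mph → 154.1 mph.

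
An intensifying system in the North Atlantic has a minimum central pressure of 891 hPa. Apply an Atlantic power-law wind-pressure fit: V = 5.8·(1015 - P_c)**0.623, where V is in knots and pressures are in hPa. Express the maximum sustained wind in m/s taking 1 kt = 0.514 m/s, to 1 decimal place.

ΔP = 1015 − 891 = 124 hPa.
V ≈ 5.8 × 124^0.623 = 5.8 × 20.147 ≈ 116.850 kt.
116.850 × 0.514 ≈ 60.06 m/s → 60.1 m/s.

60.1 m/s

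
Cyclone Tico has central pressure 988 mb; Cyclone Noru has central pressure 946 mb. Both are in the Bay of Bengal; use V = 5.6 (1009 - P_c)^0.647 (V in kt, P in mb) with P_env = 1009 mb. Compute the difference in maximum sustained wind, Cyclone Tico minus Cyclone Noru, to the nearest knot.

Cyclone Tico: ΔP = 21; V ≈ 5.6 × 21^0.647 ≈ 40.15 kt.
Cyclone Noru: ΔP = 63; V ≈ 5.6 × 63^0.647 ≈ 81.73 kt.
Difference ≈ 40.15 − 81.73 = -41.58 → -42 kt.

-42 kt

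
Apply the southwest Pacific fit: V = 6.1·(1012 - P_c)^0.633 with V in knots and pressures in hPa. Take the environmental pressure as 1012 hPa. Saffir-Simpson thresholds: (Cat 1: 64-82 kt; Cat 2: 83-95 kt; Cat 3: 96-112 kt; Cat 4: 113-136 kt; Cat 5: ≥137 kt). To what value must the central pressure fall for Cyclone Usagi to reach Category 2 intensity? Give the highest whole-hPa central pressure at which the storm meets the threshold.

950 hPa

Category 2 begins at V = 83 kt.
Required ΔP = (83/6.1)^(1/0.633) = 13.607^1.580 ≈ 61.81 hPa.
P_c ≤ 1012 − 61.81 = 950.19, so the highest integer P_c is 950 hPa.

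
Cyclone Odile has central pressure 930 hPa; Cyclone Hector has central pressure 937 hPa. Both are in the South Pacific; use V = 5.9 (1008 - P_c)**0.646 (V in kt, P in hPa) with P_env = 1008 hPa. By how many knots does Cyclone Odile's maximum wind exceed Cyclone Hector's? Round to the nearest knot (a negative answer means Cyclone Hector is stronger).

6 kt

Cyclone Odile: ΔP = 78; V ≈ 5.9 × 78^0.646 ≈ 98.43 kt.
Cyclone Hector: ΔP = 71; V ≈ 5.9 × 71^0.646 ≈ 92.63 kt.
Difference ≈ 98.43 − 92.63 = 5.80 → 6 kt.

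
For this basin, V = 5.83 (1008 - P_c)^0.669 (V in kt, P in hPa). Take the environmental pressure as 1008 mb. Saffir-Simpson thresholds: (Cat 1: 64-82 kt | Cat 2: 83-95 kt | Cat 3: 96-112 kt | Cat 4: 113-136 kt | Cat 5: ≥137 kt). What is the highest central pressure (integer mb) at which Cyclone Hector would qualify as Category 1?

972 mb

Category 1 begins at V = 64 kt.
Required ΔP = (64/5.83)^(1/0.669) = 10.978^1.495 ≈ 35.92 mb.
P_c ≤ 1008 − 35.92 = 972.08, so the highest integer P_c is 972 mb.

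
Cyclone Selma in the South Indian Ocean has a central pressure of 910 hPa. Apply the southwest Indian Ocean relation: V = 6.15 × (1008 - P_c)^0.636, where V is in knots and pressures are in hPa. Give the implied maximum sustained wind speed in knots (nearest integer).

114 kt

ΔP = 1008 − 910 = 98 hPa.
98^0.636 ≈ 18.468.
V ≈ 6.15 × 18.468 ≈ 113.6 kt.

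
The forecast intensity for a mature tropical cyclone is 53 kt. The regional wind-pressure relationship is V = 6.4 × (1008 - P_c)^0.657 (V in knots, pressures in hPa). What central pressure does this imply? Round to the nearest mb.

983 mb

ΔP = (V / 6.4)^(1/0.657) = (53/6.4)^1.522.
53/6.4 = 8.281; 8.281^1.522 ≈ 24.97 mb.
P_c = 1008 − 24.97 = 983.03 ≈ 983 mb.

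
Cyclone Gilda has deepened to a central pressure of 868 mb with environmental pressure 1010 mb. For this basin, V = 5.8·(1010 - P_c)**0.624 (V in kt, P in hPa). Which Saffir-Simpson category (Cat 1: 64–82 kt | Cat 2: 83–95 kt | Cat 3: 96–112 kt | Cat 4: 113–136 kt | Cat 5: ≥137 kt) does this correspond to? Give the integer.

ΔP = 1010 − 868 = 142 mb.
V ≈ 5.8 × 142^0.624 = 5.8 × 22.03 ≈ 128 kt.
128 kt falls in the Category 4 band.

4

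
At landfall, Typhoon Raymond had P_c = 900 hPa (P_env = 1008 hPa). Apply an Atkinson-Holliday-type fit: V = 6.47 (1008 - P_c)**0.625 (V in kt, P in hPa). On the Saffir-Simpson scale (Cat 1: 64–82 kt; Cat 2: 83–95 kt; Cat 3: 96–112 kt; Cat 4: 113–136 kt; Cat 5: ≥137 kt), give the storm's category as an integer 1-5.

ΔP = 1008 − 900 = 108 hPa.
V ≈ 6.47 × 108^0.625 = 6.47 × 18.66 ≈ 121 kt.
121 kt falls in the Category 4 band.

4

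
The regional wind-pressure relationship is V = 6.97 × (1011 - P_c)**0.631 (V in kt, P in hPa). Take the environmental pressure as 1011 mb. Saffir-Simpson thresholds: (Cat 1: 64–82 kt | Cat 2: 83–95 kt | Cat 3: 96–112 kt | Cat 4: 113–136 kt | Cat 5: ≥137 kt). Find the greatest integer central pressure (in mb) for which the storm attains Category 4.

Category 4 begins at V = 113 kt.
Required ΔP = (113/6.97)^(1/0.631) = 16.212^1.585 ≈ 82.67 mb.
P_c ≤ 1011 − 82.67 = 928.33, so the highest integer P_c is 928 mb.

928 mb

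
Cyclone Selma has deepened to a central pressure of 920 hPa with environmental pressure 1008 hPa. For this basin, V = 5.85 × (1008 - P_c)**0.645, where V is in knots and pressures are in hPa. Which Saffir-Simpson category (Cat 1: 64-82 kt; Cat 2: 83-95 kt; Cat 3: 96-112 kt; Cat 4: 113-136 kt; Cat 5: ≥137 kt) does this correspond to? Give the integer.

3

ΔP = 1008 − 920 = 88 hPa.
V ≈ 5.85 × 88^0.645 = 5.85 × 17.96 ≈ 105 kt.
105 kt falls in the Category 3 band.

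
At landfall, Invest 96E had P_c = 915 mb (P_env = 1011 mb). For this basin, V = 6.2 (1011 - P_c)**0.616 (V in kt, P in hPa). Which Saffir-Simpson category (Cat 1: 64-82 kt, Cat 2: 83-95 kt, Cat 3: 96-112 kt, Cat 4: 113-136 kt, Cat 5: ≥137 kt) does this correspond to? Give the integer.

ΔP = 1011 − 915 = 96 mb.
V ≈ 6.2 × 96^0.616 = 6.2 × 16.64 ≈ 103 kt.
103 kt falls in the Category 3 band.

3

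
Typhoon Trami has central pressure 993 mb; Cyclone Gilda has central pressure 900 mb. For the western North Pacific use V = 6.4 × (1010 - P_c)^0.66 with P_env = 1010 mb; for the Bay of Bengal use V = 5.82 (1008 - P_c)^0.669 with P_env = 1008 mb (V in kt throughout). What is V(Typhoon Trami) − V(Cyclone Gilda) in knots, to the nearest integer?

-92 kt

Typhoon Trami: ΔP = 17; V ≈ 6.4 × 17^0.66 ≈ 41.52 kt.
Cyclone Gilda: ΔP = 108; V ≈ 5.82 × 108^0.669 ≈ 133.44 kt.
Difference ≈ 41.52 − 133.44 = -91.92 → -92 kt.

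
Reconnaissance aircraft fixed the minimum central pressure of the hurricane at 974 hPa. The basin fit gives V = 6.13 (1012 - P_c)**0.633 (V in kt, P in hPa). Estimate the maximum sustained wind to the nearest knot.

61 kt

ΔP = 1012 − 974 = 38 hPa.
38^0.633 ≈ 10.000.
V ≈ 6.13 × 10.000 ≈ 61.3 kt.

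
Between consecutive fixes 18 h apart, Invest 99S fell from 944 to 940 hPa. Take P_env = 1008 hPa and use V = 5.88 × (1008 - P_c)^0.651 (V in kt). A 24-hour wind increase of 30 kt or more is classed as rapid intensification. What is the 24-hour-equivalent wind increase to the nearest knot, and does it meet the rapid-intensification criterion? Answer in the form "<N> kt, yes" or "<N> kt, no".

5 kt, no

V₁: ΔP = 64, V ≈ 5.88 × 64^0.651 ≈ 88.15 kt.
V₂: ΔP = 68, V ≈ 5.88 × 68^0.651 ≈ 91.69 kt.
ΔV over 18 h = 3.54 kt → 24 h equivalent = 3.54 × 24/18 ≈ 4.72 kt.
5 kt < 30 kt ⇒ not rapid intensification.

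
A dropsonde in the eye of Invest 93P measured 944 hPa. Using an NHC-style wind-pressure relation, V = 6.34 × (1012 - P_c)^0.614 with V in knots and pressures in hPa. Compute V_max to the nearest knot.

85 kt

ΔP = 1012 − 944 = 68 hPa.
68^0.614 ≈ 13.340.
V ≈ 6.34 × 13.340 ≈ 84.6 kt.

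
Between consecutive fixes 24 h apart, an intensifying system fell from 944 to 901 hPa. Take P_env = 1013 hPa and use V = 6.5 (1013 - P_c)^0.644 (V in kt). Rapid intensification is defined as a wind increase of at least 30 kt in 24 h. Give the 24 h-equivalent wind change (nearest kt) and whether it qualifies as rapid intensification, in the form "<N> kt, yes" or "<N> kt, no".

V₁: ΔP = 69, V ≈ 6.5 × 69^0.644 ≈ 99.34 kt.
V₂: ΔP = 112, V ≈ 6.5 × 112^0.644 ≈ 135.71 kt.
ΔV over 24 h = 36.37 kt → 24 h equivalent = 36.37 × 24/24 ≈ 36.37 kt.
36 kt ≥ 30 kt ⇒ rapid intensification.

36 kt, yes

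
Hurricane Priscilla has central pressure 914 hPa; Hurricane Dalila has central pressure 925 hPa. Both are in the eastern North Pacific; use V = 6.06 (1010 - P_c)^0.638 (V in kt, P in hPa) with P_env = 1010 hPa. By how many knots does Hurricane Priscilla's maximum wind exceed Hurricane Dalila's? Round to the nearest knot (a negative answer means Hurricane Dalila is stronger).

8 kt

Hurricane Priscilla: ΔP = 96; V ≈ 6.06 × 96^0.638 ≈ 111.47 kt.
Hurricane Dalila: ΔP = 85; V ≈ 6.06 × 85^0.638 ≈ 103.14 kt.
Difference ≈ 111.47 − 103.14 = 8.33 → 8 kt.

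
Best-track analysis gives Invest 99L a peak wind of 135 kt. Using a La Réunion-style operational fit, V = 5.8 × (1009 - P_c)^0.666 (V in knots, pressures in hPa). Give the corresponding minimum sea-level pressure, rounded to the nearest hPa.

ΔP = (V / 5.8)^(1/0.666) = (135/5.8)^1.502.
135/5.8 = 23.276; 23.276^1.502 ≈ 112.83 hPa.
P_c = 1009 − 112.83 = 896.17 ≈ 896 hPa.

896 hPa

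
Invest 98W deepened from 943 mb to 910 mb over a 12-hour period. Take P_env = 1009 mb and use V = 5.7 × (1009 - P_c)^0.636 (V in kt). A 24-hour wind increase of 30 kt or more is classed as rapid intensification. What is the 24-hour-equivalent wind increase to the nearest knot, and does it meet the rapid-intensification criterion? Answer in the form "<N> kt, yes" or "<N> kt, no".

48 kt, yes

V₁: ΔP = 66, V ≈ 5.7 × 66^0.636 ≈ 81.87 kt.
V₂: ΔP = 99, V ≈ 5.7 × 99^0.636 ≈ 105.95 kt.
ΔV over 12 h = 24.08 kt → 24 h equivalent = 24.08 × 24/12 ≈ 48.16 kt.
48 kt ≥ 30 kt ⇒ rapid intensification.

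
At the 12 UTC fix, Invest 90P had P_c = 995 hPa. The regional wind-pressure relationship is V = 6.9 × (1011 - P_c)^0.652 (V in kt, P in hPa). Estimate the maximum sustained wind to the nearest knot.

42 kt

ΔP = 1011 − 995 = 16 hPa.
16^0.652 ≈ 6.097.
V ≈ 6.9 × 6.097 ≈ 42.1 kt.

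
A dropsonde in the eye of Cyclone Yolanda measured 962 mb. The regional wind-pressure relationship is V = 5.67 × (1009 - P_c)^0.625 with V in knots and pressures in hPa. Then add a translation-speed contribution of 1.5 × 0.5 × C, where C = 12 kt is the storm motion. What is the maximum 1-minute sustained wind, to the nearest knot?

72 kt

ΔP = 1009 − 962 = 47 mb.
47^0.625 ≈ 11.093.
V ≈ 5.67 × 11.093 ≈ 62.9 kt.
Translation term: 1.5 × 0.5 × 12 = 9 kt.
Corrected V ≈ 71.9 kt → 72 kt.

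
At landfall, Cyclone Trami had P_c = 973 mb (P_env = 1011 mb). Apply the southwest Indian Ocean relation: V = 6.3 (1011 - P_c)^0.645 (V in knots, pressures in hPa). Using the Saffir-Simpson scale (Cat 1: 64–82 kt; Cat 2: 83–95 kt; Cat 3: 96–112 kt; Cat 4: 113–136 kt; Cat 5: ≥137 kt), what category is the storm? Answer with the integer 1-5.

1

ΔP = 1011 − 973 = 38 mb.
V ≈ 6.3 × 38^0.645 = 6.3 × 10.45 ≈ 66 kt.
66 kt falls in the Category 1 band.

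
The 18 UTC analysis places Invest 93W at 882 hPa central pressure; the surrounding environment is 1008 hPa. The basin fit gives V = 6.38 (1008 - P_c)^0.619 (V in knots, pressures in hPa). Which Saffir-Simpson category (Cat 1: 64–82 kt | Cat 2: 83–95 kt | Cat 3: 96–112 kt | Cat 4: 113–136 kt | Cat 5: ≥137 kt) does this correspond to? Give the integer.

ΔP = 1008 − 882 = 126 hPa.
V ≈ 6.38 × 126^0.619 = 6.38 × 19.96 ≈ 127 kt.
127 kt falls in the Category 4 band.

4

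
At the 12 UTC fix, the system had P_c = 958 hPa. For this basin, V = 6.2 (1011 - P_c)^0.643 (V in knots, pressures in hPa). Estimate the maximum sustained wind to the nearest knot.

ΔP = 1011 − 958 = 53 hPa.
53^0.643 ≈ 12.844.
V ≈ 6.2 × 12.844 ≈ 79.6 kt.

80 kt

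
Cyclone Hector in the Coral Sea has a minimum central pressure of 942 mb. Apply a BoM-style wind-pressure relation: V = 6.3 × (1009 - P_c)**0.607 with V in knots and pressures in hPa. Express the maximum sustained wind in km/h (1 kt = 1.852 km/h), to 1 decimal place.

149.8 km/h

ΔP = 1009 − 942 = 67 mb.
V ≈ 6.3 × 67^0.607 = 6.3 × 12.836 ≈ 80.866 kt.
80.866 × 1.852 ≈ 149.76 km/h → 149.8 km/h.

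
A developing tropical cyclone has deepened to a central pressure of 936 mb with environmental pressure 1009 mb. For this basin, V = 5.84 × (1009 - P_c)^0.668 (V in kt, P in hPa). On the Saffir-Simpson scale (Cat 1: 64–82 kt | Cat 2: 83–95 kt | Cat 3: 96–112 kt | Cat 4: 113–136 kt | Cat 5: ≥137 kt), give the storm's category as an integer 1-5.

ΔP = 1009 − 936 = 73 mb.
V ≈ 5.84 × 73^0.668 = 5.84 × 17.57 ≈ 103 kt.
103 kt falls in the Category 3 band.

3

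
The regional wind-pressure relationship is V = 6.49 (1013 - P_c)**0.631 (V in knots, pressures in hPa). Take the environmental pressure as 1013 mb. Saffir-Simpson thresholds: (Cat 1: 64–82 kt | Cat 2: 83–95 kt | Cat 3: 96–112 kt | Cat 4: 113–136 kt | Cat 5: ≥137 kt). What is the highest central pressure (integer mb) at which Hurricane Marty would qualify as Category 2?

Category 2 begins at V = 83 kt.
Required ΔP = (83/6.49)^(1/0.631) = 12.789^1.585 ≈ 56.77 mb.
P_c ≤ 1013 − 56.77 = 956.23, so the highest integer P_c is 956 mb.

956 mb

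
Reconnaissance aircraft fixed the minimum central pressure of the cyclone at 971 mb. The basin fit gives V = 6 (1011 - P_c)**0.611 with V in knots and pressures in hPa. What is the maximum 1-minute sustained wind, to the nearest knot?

57 kt

ΔP = 1011 − 971 = 40 mb.
40^0.611 ≈ 9.525.
V ≈ 6 × 9.525 ≈ 57.1 kt.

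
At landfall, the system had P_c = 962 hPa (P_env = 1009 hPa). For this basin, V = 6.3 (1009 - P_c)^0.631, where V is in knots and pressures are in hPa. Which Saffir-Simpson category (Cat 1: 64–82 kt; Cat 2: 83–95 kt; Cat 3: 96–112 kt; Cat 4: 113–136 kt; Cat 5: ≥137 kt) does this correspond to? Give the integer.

ΔP = 1009 − 962 = 47 hPa.
V ≈ 6.3 × 47^0.631 = 6.3 × 11.35 ≈ 72 kt.
72 kt falls in the Category 1 band.

1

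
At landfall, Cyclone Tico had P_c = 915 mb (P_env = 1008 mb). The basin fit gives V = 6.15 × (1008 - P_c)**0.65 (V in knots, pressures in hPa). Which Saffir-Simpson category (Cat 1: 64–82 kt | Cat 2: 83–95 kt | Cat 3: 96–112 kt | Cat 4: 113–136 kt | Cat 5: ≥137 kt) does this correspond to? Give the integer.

4

ΔP = 1008 − 915 = 93 mb.
V ≈ 6.15 × 93^0.65 = 6.15 × 19.03 ≈ 117 kt.
117 kt falls in the Category 4 band.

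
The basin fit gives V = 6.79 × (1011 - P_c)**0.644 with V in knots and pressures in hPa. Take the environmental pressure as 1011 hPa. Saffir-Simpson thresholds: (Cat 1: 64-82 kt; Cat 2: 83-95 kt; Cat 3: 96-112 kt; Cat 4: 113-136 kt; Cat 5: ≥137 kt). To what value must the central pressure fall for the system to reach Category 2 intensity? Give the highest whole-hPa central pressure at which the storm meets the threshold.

Category 2 begins at V = 83 kt.
Required ΔP = (83/6.79)^(1/0.644) = 12.224^1.553 ≈ 48.78 hPa.
P_c ≤ 1011 − 48.78 = 962.22, so the highest integer P_c is 962 hPa.

962 hPa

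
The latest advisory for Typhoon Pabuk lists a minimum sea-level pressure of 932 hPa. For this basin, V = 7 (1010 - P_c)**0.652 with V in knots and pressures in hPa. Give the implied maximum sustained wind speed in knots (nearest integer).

120 kt

ΔP = 1010 − 932 = 78 hPa.
78^0.652 ≈ 17.126.
V ≈ 7 × 17.126 ≈ 119.9 kt.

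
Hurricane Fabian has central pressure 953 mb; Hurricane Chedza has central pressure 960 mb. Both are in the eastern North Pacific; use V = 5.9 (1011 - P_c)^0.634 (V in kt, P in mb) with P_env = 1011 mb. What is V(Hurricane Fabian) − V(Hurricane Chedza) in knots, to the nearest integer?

6 kt

Hurricane Fabian: ΔP = 58; V ≈ 5.9 × 58^0.634 ≈ 77.42 kt.
Hurricane Chedza: ΔP = 51; V ≈ 5.9 × 51^0.634 ≈ 71.36 kt.
Difference ≈ 77.42 − 71.36 = 6.06 → 6 kt.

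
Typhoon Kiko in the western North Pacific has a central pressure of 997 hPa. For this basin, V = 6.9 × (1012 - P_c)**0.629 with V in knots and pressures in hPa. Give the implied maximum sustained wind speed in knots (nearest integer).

ΔP = 1012 − 997 = 15 hPa.
15^0.629 ≈ 5.492.
V ≈ 6.9 × 5.492 ≈ 37.9 kt.

38 kt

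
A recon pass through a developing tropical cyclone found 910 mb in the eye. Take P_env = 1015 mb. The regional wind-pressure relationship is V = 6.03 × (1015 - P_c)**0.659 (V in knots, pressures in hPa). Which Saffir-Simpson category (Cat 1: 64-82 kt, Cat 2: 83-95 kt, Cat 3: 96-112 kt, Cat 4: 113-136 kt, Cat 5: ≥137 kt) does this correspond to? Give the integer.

ΔP = 1015 − 910 = 105 mb.
V ≈ 6.03 × 105^0.659 = 6.03 × 21.48 ≈ 130 kt.
130 kt falls in the Category 4 band.

4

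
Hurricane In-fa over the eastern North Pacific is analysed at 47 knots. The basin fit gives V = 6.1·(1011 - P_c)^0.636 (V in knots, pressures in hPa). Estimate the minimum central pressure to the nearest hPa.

986 hPa

ΔP = (V / 6.1)^(1/0.636) = (47/6.1)^1.572.
47/6.1 = 7.705; 7.705^1.572 ≈ 24.79 hPa.
P_c = 1011 − 24.79 = 986.21 ≈ 986 hPa.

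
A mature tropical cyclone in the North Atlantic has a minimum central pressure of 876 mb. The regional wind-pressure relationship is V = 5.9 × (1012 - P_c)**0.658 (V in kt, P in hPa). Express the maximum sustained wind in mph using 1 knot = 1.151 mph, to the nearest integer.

ΔP = 1012 − 876 = 136 mb.
V ≈ 5.9 × 136^0.658 = 5.9 × 25.344 ≈ 149.527 kt.
149.527 × 1.151 ≈ 172.11 mph → 172 mph.

172 mph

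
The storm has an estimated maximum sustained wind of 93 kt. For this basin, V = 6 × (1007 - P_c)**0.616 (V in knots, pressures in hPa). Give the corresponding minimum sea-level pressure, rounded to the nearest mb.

ΔP = (V / 6)^(1/0.616) = (93/6)^1.623.
93/6 = 15.500; 15.500^1.623 ≈ 85.58 mb.
P_c = 1007 − 85.58 = 921.42 ≈ 921 mb.

921 mb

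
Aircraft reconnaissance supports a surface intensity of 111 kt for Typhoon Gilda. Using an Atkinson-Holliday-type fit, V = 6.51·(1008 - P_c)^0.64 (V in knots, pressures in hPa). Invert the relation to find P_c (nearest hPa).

924 hPa

ΔP = (V / 6.51)^(1/0.64) = (111/6.51)^1.562.
111/6.51 = 17.051; 17.051^1.562 ≈ 84.06 hPa.
P_c = 1008 − 84.06 = 923.94 ≈ 924 hPa.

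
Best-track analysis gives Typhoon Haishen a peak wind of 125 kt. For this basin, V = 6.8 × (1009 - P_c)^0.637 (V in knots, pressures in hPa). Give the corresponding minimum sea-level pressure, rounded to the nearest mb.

912 mb

ΔP = (V / 6.8)^(1/0.637) = (125/6.8)^1.570.
125/6.8 = 18.382; 18.382^1.570 ≈ 96.59 mb.
P_c = 1009 − 96.59 = 912.41 ≈ 912 mb.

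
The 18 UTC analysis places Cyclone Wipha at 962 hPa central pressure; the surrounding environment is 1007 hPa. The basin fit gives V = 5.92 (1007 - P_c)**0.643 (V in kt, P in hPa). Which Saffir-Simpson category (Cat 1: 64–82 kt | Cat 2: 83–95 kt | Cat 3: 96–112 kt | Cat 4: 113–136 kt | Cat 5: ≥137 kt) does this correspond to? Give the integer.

ΔP = 1007 − 962 = 45 hPa.
V ≈ 5.92 × 45^0.643 = 5.92 × 11.56 ≈ 68 kt.
68 kt falls in the Category 1 band.

1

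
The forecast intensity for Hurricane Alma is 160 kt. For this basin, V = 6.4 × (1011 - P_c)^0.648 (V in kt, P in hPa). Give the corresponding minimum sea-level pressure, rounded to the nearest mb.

ΔP = (V / 6.4)^(1/0.648) = (160/6.4)^1.543.
160/6.4 = 25.000; 25.000^1.543 ≈ 143.65 mb.
P_c = 1011 − 143.65 = 867.35 ≈ 867 mb.

867 mb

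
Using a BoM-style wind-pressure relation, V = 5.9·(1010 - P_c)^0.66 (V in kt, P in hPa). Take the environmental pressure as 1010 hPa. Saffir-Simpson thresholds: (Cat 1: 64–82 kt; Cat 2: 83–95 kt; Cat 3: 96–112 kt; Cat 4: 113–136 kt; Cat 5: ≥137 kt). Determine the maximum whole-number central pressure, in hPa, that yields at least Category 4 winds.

922 hPa

Category 4 begins at V = 113 kt.
Required ΔP = (113/5.9)^(1/0.66) = 19.153^1.515 ≈ 87.65 hPa.
P_c ≤ 1010 − 87.65 = 922.35, so the highest integer P_c is 922 hPa.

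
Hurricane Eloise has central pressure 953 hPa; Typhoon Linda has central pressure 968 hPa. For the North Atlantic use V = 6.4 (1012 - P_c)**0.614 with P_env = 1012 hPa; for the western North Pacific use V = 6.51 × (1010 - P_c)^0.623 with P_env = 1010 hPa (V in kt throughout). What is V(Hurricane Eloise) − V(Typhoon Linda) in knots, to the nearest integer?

11 kt

Hurricane Eloise: ΔP = 59; V ≈ 6.4 × 59^0.614 ≈ 78.25 kt.
Typhoon Linda: ΔP = 42; V ≈ 6.51 × 42^0.623 ≈ 66.81 kt.
Difference ≈ 78.25 − 66.81 = 11.44 → 11 kt.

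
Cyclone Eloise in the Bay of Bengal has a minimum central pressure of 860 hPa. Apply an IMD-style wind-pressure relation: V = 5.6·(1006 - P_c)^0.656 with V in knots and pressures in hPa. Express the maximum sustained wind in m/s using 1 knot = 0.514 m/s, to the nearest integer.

ΔP = 1006 − 860 = 146 hPa.
V ≈ 5.6 × 146^0.656 = 5.6 × 26.292 ≈ 147.232 kt.
147.232 × 0.514 ≈ 75.68 m/s → 76 m/s.

76 m/s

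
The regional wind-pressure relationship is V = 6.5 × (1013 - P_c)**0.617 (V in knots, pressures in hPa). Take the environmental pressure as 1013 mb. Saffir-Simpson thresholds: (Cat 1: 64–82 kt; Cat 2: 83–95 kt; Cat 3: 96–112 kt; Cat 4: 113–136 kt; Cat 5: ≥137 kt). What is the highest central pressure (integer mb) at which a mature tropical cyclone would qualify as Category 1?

972 mb

Category 1 begins at V = 64 kt.
Required ΔP = (64/6.5)^(1/0.617) = 9.846^1.621 ≈ 40.72 mb.
P_c ≤ 1013 − 40.72 = 972.28, so the highest integer P_c is 972 mb.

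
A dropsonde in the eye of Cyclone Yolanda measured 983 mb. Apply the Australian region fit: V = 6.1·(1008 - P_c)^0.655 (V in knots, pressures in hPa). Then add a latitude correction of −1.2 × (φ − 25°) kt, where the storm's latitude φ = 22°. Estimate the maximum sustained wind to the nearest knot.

ΔP = 1008 − 983 = 25 mb.
25^0.655 ≈ 8.235.
V ≈ 6.1 × 8.235 ≈ 50.2 kt.
Latitude correction: −1.2 × (22 − 25) = 3.6 kt.
Corrected V ≈ 53.8 kt → 54 kt.

54 kt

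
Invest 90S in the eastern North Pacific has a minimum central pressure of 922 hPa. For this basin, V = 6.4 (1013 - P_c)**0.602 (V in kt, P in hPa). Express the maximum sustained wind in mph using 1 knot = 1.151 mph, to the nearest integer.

111 mph

ΔP = 1013 − 922 = 91 hPa.
V ≈ 6.4 × 91^0.602 = 6.4 × 15.113 ≈ 96.721 kt.
96.721 × 1.151 ≈ 111.33 mph → 111 mph.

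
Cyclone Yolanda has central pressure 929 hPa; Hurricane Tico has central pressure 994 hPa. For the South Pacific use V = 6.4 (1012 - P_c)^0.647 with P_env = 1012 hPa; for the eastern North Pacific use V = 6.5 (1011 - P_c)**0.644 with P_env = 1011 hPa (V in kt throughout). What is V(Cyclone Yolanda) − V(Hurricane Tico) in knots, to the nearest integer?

71 kt

Cyclone Yolanda: ΔP = 83; V ≈ 6.4 × 83^0.647 ≈ 111.64 kt.
Hurricane Tico: ΔP = 17; V ≈ 6.5 × 17^0.644 ≈ 40.30 kt.
Difference ≈ 111.64 − 40.30 = 71.34 → 71 kt.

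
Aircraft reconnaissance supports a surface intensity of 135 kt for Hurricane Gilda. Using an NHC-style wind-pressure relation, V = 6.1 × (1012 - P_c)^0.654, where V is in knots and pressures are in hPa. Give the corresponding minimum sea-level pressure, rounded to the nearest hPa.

ΔP = (V / 6.1)^(1/0.654) = (135/6.1)^1.529.
135/6.1 = 22.131; 22.131^1.529 ≈ 113.92 hPa.
P_c = 1012 − 113.92 = 898.08 ≈ 898 hPa.

898 hPa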